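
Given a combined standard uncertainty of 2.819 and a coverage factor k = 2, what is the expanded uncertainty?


U = k * uc
U = 2 * 2.819
U = 5.6380

5.6380


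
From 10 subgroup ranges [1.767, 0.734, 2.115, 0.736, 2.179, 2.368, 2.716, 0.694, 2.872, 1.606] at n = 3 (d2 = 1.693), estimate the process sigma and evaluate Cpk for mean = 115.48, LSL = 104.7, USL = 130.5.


R_bar = (1.767 + 0.734 + 2.115 + 0.736 + 2.179 + 2.368 + 2.716 + 0.694 + 2.872 + 1.606) / 10 = 1.7787
sigma = R_bar / d2 = 1.7787 / 1.693 = 1.0506202
Cp = (USL - LSL)/(6*sigma) = (130.5 - 104.7)/(6*1.0506202) = 4.0928
Cpu = (130.5 - 115.48)/(3*1.0506202) = 4.7654
Cpl = (115.48 - 104.7)/(3*1.0506202) = 3.4202
Cpk = min(Cpu, Cpl) = 3.4202

3.4202


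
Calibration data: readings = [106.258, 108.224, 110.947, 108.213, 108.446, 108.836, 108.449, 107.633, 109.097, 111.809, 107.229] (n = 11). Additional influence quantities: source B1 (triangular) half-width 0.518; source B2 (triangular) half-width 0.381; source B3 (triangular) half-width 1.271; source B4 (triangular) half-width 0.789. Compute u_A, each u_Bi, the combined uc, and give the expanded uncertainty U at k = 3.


mean = (106.258 + 108.224 + 110.947 + 108.213 + 108.446 + 108.836 + 108.449 + 107.633 + 109.097 + 111.809 + 107.229) / 11 = 108.6491818
s = sqrt(sum((x - mean)^2)/(n-1)) = 1.572245
u_A = s / sqrt(n) = 1.572245 / sqrt(11) = 0.4740497
u_B1 = 0.518 / sqrt(6) = 0.21147261
u_B2 = 0.381 / sqrt(6) = 0.1555426
u_B3 = 1.271 / sqrt(6) = 0.51888358
u_B4 = 0.789 / sqrt(6) = 0.3221079
uc = sqrt(0.4740497^2 + 0.21147261^2 + 0.1555426^2 + 0.51888358^2 + 0.3221079^2) = 0.81647471
U = k * uc = 3 * 0.81647471
U = 2.4494

2.4494


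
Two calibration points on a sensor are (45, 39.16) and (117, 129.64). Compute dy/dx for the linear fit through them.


slope = (y2 - y1) / (x2 - x1)
= (129.64 - 39.16) / (117 - 45)
= 90.4800 / 72
= 1.2567

1.2567


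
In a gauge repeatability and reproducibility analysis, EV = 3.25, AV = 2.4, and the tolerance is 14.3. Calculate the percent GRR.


GRR = sqrt(EV^2 + AV^2) = sqrt(3.25^2 + 2.4^2) = 4.0401114
%GRR = GRR / tol * 100 = 4.0401114 / 14.3 * 100
%GRR = 28.2525

28.2525


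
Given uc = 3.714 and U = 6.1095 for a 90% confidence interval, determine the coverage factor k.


k = U / uc
k = 6.1095 / 3.714
k = 1.645

1.645


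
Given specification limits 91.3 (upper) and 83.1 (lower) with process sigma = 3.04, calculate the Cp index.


Cp = (USL - LSL) / (6 * sigma)
= (91.3 - 83.1) / (6 * 3.04)
= 8.2000 / 18.2400
= 0.4496

0.4496


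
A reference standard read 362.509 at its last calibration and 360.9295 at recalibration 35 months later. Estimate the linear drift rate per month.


rate = (v2 - v1) / months
= (360.9295 - 362.509) / 35
= -1.5795 / 35
= -0.0451

-0.0451


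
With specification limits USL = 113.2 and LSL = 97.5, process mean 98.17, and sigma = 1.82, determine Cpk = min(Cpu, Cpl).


Cpu = (USL - mean) / (3*sigma) = (113.2 - 98.17) / (3*1.82) = 2.7527
Cpl = (mean - LSL) / (3*sigma) = (98.17 - 97.5) / (3*1.82) = 0.1227
Cpk = min(Cpu, Cpl) = 0.1227

0.1227


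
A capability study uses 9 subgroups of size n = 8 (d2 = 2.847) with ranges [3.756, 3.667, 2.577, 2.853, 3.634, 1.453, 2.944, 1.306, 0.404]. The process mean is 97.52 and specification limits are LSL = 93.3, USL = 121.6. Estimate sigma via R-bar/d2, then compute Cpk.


R_bar = (3.756 + 3.667 + 2.577 + 2.853 + 3.634 + 1.453 + 2.944 + 1.306 + 0.404) / 9 = 2.5104444
sigma = R_bar / d2 = 2.5104444 / 2.847 = 0.88178588
Cp = (USL - LSL)/(6*sigma) = (121.6 - 93.3)/(6*0.88178588) = 5.3490
Cpu = (121.6 - 97.52)/(3*0.88178588) = 9.1027
Cpl = (97.52 - 93.3)/(3*0.88178588) = 1.5952
Cpk = min(Cpu, Cpl) = 1.5952

1.5952


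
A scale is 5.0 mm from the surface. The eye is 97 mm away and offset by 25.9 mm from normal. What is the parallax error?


error = h * offset / d
= 5.0 * 25.9 / 97
= 1.3351

1.3351


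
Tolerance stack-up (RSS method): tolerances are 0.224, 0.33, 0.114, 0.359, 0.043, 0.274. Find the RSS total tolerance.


RSS = sqrt(0.224^2 + 0.33^2 + 0.114^2 + 0.359^2 + 0.043^2 + 0.274^2)
= sqrt(0.377878)
= 0.6147

0.6147


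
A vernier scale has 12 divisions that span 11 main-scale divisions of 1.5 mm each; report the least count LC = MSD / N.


LC = MSD / n_div
= 1.5 / 12
= 0.1250

0.1250


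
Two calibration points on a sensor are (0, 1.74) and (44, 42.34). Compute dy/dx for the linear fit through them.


slope = (y2 - y1) / (x2 - x1)
= (42.34 - 1.74) / (44 - 0)
= 40.6000 / 44
= 0.9227

0.9227


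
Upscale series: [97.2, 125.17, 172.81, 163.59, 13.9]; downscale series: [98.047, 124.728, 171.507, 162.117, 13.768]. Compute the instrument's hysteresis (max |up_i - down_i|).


|97.2 - 98.047| = 0.8470
|125.17 - 124.728| = 0.4420
|172.81 - 171.507| = 1.3030
|163.59 - 162.117| = 1.4730
|13.9 - 13.768| = 0.1320
hysteresis = max(diffs) = 1.4730

1.4730


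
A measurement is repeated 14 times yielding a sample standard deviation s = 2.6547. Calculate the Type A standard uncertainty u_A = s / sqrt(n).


u_A = s / sqrt(n)
u_A = 2.6547 / sqrt(14)
u_A = 2.6547 / 3.7416574
u_A = 0.7095

0.7095


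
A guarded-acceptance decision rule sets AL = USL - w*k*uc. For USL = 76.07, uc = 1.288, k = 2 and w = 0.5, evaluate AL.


U = k * uc = 2 * 1.288 = 2.576
guard band g = w * U = 0.5 * 2.576 = 1.288
AL = USL - g = 76.07 - 1.288
AL = 74.7820

74.7820


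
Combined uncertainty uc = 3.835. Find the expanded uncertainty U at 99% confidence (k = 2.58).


U = k * uc
U = 2.58 * 3.835
U = 9.8943

9.8943


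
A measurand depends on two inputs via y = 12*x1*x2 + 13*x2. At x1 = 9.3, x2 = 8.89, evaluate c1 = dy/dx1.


y = 12*x1*x2 + 13*x2
dy/dx1 = 12*x2
Evaluate at x2 = 8.89: c1 = 12 * 8.89
c1 = 106.6800

106.6800


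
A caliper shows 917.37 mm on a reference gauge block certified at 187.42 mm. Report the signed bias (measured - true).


Systematic error = measured - true
= 917.37 - 187.42
= 729.9500

729.9500


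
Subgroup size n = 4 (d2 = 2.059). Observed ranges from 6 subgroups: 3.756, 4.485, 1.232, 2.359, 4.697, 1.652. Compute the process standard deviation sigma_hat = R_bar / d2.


R_bar = (3.756 + 4.485 + 1.232 + 2.359 + 4.697 + 1.652) / 6
R_bar = 18.181 / 6 = 3.0301667
sigma_hat = R_bar / d2 = 3.0301667 / 2.059 = 1.4717

1.4717


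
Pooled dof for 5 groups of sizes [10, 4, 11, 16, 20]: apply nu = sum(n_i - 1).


nu = sum_i (n_i - 1)
nu = ((10 - 1) + (4 - 1) + (11 - 1) + (16 - 1) + (20 - 1))
nu = 9 + 3 + 10 + 15 + 19
nu = 56

56


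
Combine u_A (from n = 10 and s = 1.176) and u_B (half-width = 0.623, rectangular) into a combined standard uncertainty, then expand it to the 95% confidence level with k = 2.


u_A = s / sqrt(n) = 1.176 / sqrt(10) = 0.37188385
u_B = half_width / sqrt(3) = 0.623 / sqrt(3) = 0.35968922
uc = sqrt(u_A^2 + u_B^2) = sqrt(0.37188385^2 + 0.35968922^2) = 0.51737214
U = k * uc = 2 * 0.51737214
U = 1.0347

1.0347


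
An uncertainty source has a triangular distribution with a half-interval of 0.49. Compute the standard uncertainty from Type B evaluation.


u_B = half_width / sqrt(6)
u_B = 0.49 / 2.4494897
u_B = 0.2000

0.2000


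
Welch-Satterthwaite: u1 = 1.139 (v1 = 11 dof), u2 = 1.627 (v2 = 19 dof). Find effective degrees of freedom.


uc = sqrt(u1^2 + u2^2) = sqrt(1.139^2 + 1.627^2) = 1.9860639
v_eff = uc^4 / (u1^4/v1 + u2^4/v2)
= 1.9860639^4 / (1.139^4/11 + 1.627^4/19)
= 15.558684 / 0.52180864
v_eff = 29.8168

29.8168


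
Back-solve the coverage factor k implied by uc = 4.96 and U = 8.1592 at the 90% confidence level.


k = U / uc
k = 8.1592 / 4.96
k = 1.645

1.645


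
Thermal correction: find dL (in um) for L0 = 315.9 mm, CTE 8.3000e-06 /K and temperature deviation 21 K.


dL = L * alpha * dT
= 315.9 * 8.3000e-06 * 21
= 0.0550614 mm
dL_um = 0.0550614 * 1000 = 55.0614 um

55.0614


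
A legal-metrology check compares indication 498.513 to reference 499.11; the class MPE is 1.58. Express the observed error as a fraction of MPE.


e = indication - reference = 498.513 - 499.11 = -0.5970
|e| = 0.5970
ratio = |e| / MPE = 0.5970 / 1.58
ratio = 0.3778

0.3778


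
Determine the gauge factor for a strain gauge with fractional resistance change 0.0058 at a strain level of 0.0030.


GF = (dR/R) / epsilon
= 0.0058 / 0.0030
= 1.9333

1.9333


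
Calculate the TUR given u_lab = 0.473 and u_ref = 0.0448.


TUR = u_lab / u_ref
= 0.473 / 0.0448
= 10.5580

10.5580


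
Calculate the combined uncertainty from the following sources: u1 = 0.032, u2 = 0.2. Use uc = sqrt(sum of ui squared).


uc = sqrt(0.032^2 + 0.2^2)
uc = sqrt(0.041024)
uc = 0.2025

0.2025


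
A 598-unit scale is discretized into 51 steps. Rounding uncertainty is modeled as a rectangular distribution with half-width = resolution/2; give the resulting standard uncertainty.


resolution = range / divisions
resolution = 598 / 51 = 11.72549
u_res = resolution / (2*sqrt(3))
u_res = 11.72549 / 3.4641016
u_res = 3.3849

3.3849


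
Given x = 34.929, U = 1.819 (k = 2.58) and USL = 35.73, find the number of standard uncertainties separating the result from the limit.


u = U / k = 1.819 / 2.58 = 0.70503876
margin = |USL - x| = |35.73 - 34.929| = 0.801
z = margin / u = 0.801 / 0.70503876
z = 1.1361

1.1361


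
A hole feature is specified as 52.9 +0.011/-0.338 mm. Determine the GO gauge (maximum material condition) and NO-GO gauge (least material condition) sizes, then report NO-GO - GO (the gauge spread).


GO = nominal - lower_tol (smallest hole = maximum material condition)
GO = 52.9 - 0.338 = 52.562
NO-GO = nominal + upper_tol (largest hole = least material condition)
NO-GO = 52.9 + 0.011 = 52.911
spread = NO-GO - GO = 52.911 - 52.562 = 0.3490

0.3490


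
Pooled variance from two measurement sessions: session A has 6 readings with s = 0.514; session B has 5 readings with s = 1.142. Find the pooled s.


s_p = sqrt(((n1-1)*s1^2 + (n2-1)*s2^2) / (n1+n2-2))
numerator = (6-1)*0.514^2 + (5-1)*1.142^2 = 1.32098 + 5.216656 = 6.537636
denominator = 6 + 5 - 2 = 9
s_p^2 = 6.537636 / 9 = 0.726404
s_p = sqrt(0.726404) = 0.8523

0.8523


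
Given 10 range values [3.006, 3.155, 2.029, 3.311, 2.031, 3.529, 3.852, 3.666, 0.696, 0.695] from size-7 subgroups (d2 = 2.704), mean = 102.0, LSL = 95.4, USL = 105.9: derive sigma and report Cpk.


R_bar = (3.006 + 3.155 + 2.029 + 3.311 + 2.031 + 3.529 + 3.852 + 3.666 + 0.696 + 0.695) / 10 = 2.597
sigma = R_bar / d2 = 2.597 / 2.704 = 0.96042899
Cp = (USL - LSL)/(6*sigma) = (105.9 - 95.4)/(6*0.96042899) = 1.8221
Cpu = (105.9 - 102.0)/(3*0.96042899) = 1.3536
Cpl = (102.0 - 95.4)/(3*0.96042899) = 2.2906
Cpk = min(Cpu, Cpl) = 1.3536

1.3536


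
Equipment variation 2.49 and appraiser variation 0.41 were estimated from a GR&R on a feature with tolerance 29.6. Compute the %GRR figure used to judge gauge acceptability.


GRR = sqrt(EV^2 + AV^2) = sqrt(2.49^2 + 0.41^2) = 2.5235293
%GRR = GRR / tol * 100 = 2.5235293 / 29.6 * 100
%GRR = 8.5254

8.5254


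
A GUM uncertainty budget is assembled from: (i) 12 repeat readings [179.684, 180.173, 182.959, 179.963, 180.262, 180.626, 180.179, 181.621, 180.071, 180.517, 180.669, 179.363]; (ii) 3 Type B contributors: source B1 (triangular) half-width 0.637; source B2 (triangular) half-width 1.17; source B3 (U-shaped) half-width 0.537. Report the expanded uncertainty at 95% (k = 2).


mean = (179.684 + 180.173 + 182.959 + 179.963 + 180.262 + 180.626 + 180.179 + 181.621 + 180.071 + 180.517 + 180.669 + 179.363) / 12 = 180.50725
s = sqrt(sum((x - mean)^2)/(n-1)) = 0.95560862
u_A = s / sqrt(n) = 0.95560862 / sqrt(12) = 0.27586045
u_B1 = 0.637 / sqrt(6) = 0.26005416
u_B2 = 1.17 / sqrt(6) = 0.4776505
u_B3 = 0.537 / sqrt(2) = 0.37971634
uc = sqrt(0.27586045^2 + 0.26005416^2 + 0.4776505^2 + 0.37971634^2) = 0.71837431
U = k * uc = 2 * 0.71837431
U = 1.4367

1.4367


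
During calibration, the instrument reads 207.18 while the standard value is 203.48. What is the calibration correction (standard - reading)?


Correction = standard - reading
= 203.48 - 207.18
= -3.7000

-3.7000


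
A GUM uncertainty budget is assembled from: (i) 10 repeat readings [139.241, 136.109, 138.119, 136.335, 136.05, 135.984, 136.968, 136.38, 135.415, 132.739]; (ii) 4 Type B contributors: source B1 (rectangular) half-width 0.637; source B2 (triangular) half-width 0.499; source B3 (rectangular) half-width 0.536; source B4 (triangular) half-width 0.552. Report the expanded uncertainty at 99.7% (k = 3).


mean = (139.241 + 136.109 + 138.119 + 136.335 + 136.05 + 135.984 + 136.968 + 136.38 + 135.415 + 132.739) / 10 = 136.334
s = sqrt(sum((x - mean)^2)/(n-1)) = 1.7017414
u_A = s / sqrt(n) = 1.7017414 / sqrt(10) = 0.53813788
u_B1 = 0.637 / sqrt(3) = 0.36777212
u_B2 = 0.499 / sqrt(6) = 0.2037159
u_B3 = 0.536 / sqrt(3) = 0.30945974
u_B4 = 0.552 / sqrt(6) = 0.22535306
uc = sqrt(0.53813788^2 + 0.36777212^2 + 0.2037159^2 + 0.30945974^2 + 0.22535306^2) = 0.78287816
U = k * uc = 3 * 0.78287816
U = 2.3486

2.3486


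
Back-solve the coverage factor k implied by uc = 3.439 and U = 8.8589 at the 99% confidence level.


k = U / uc
k = 8.8589 / 3.439
k = 2.576

2.576


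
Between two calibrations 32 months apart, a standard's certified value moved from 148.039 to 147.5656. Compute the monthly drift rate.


rate = (v2 - v1) / months
= (147.5656 - 148.039) / 32
= -0.4734 / 32
= -0.0148

-0.0148


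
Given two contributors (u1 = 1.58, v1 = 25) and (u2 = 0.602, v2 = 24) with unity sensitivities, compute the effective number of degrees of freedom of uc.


uc = sqrt(u1^2 + u2^2) = sqrt(1.58^2 + 0.602^2) = 1.6907998
v_eff = uc^4 / (u1^4/v1 + u2^4/v2)
= 1.6907998^4 / (1.58^4/25 + 0.602^4/24)
= 8.1727601 / 0.25475288
v_eff = 32.0811

32.0811


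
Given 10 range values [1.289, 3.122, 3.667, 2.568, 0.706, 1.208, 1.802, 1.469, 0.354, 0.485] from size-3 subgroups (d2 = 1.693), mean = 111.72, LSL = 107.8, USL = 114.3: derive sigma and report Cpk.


R_bar = (1.289 + 3.122 + 3.667 + 2.568 + 0.706 + 1.208 + 1.802 + 1.469 + 0.354 + 0.485) / 10 = 1.667
sigma = R_bar / d2 = 1.667 / 1.693 = 0.98464265
Cp = (USL - LSL)/(6*sigma) = (114.3 - 107.8)/(6*0.98464265) = 1.1002
Cpu = (114.3 - 111.72)/(3*0.98464265) = 0.8734
Cpl = (111.72 - 107.8)/(3*0.98464265) = 1.3270
Cpk = min(Cpu, Cpl) = 0.8734

0.8734


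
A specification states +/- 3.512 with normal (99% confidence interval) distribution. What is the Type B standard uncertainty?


u_B = half_width / 2.576
u_B = 3.512 / 2.576
u_B = 1.3634

1.3634


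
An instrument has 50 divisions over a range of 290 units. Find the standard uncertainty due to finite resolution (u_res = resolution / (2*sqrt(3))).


resolution = range / divisions
resolution = 290 / 50 = 5.8
u_res = resolution / (2*sqrt(3))
u_res = 5.8 / 3.4641016
u_res = 1.6743

1.6743


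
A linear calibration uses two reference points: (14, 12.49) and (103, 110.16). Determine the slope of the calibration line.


slope = (y2 - y1) / (x2 - x1)
= (110.16 - 12.49) / (103 - 14)
= 97.6700 / 89
= 1.0974

1.0974


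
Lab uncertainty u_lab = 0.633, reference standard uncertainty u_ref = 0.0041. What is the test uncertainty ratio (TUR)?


TUR = u_lab / u_ref
= 0.633 / 0.0041
= 154.3902

154.3902


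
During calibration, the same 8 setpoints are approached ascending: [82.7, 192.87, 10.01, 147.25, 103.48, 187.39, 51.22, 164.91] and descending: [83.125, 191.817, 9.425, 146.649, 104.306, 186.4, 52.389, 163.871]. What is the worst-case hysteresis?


|82.7 - 83.125| = 0.4250
|192.87 - 191.817| = 1.0530
|10.01 - 9.425| = 0.5850
|147.25 - 146.649| = 0.6010
|103.48 - 104.306| = 0.8260
|187.39 - 186.4| = 0.9900
|51.22 - 52.389| = 1.1690
|164.91 - 163.871| = 1.0390
hysteresis = max(diffs) = 1.1690

1.1690


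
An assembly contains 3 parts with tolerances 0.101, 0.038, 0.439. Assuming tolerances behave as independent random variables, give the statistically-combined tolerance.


RSS = sqrt(0.101^2 + 0.038^2 + 0.439^2)
= sqrt(0.204366)
= 0.4521

0.4521


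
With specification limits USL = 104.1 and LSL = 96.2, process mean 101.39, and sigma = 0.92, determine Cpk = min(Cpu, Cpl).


Cpu = (USL - mean) / (3*sigma) = (104.1 - 101.39) / (3*0.92) = 0.9819
Cpl = (mean - LSL) / (3*sigma) = (101.39 - 96.2) / (3*0.92) = 1.8804
Cpk = min(Cpu, Cpl) = 0.9819

0.9819


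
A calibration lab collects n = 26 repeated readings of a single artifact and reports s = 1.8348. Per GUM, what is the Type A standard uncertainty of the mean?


u_A = s / sqrt(n)
u_A = 1.8348 / sqrt(26)
u_A = 1.8348 / 5.0990195
u_A = 0.3598

0.3598


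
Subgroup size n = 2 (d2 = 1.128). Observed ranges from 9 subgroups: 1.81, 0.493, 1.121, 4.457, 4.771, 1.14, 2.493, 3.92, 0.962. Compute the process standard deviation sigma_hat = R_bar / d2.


R_bar = (1.81 + 0.493 + 1.121 + 4.457 + 4.771 + 1.14 + 2.493 + 3.92 + 0.962) / 9
R_bar = 21.167 / 9 = 2.3518889
sigma_hat = R_bar / d2 = 2.3518889 / 1.128 = 2.0850

2.0850


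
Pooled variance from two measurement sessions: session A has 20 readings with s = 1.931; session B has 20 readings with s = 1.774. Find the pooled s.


s_p = sqrt(((n1-1)*s1^2 + (n2-1)*s2^2) / (n1+n2-2))
numerator = (20-1)*1.931^2 + (20-1)*1.774^2 = 70.846459 + 59.794444 = 130.6409
denominator = 20 + 20 - 2 = 38
s_p^2 = 130.6409 / 38 = 3.4379184
s_p = sqrt(3.4379184) = 1.8542

1.8542


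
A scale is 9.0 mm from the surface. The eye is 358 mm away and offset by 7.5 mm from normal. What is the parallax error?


error = h * offset / d
= 9.0 * 7.5 / 358
= 0.1885

0.1885


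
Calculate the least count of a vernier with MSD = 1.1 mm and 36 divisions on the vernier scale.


LC = MSD / n_div
= 1.1 / 36
= 0.0306

0.0306


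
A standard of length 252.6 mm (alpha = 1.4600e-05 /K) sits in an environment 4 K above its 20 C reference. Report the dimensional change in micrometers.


dL = L * alpha * dT
= 252.6 * 1.4600e-05 * 4
= 0.0147518 mm
dL_um = 0.0147518 * 1000 = 14.7518 um

14.7518


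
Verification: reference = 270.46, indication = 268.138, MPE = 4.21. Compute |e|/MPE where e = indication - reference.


e = indication - reference = 268.138 - 270.46 = -2.3220
|e| = 2.3220
ratio = |e| / MPE = 2.3220 / 4.21
ratio = 0.5515

0.5515


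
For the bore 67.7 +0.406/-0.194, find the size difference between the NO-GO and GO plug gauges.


GO = nominal - lower_tol (smallest hole = maximum material condition)
GO = 67.7 - 0.194 = 67.506
NO-GO = nominal + upper_tol (largest hole = least material condition)
NO-GO = 67.7 + 0.406 = 68.106
spread = NO-GO - GO = 68.106 - 67.506 = 0.6000

0.6000


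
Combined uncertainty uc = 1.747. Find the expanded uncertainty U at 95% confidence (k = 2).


U = k * uc
U = 2 * 1.747
U = 3.4940

3.4940


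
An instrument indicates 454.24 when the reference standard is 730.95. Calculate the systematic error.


Systematic error = measured - true
= 454.24 - 730.95
= -276.7100

-276.7100


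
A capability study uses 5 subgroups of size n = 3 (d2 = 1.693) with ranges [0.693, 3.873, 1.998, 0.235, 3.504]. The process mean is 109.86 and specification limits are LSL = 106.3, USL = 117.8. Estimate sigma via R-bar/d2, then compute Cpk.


R_bar = (0.693 + 3.873 + 1.998 + 0.235 + 3.504) / 5 = 2.0606
sigma = R_bar / d2 = 2.0606 / 1.693 = 1.2171294
Cp = (USL - LSL)/(6*sigma) = (117.8 - 106.3)/(6*1.2171294) = 1.5747
Cpu = (117.8 - 109.86)/(3*1.2171294) = 2.1745
Cpl = (109.86 - 106.3)/(3*1.2171294) = 0.9750
Cpk = min(Cpu, Cpl) = 0.9750

0.9750


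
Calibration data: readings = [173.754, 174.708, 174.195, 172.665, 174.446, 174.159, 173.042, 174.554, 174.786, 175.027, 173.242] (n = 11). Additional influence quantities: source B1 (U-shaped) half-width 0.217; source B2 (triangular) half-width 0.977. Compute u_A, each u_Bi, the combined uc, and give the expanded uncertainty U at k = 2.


mean = (173.754 + 174.708 + 174.195 + 172.665 + 174.446 + 174.159 + 173.042 + 174.554 + 174.786 + 175.027 + 173.242) / 11 = 174.0525455
s = sqrt(sum((x - mean)^2)/(n-1)) = 0.77766476
u_A = s / sqrt(n) = 0.77766476 / sqrt(11) = 0.23447475
u_B1 = 0.217 / sqrt(2) = 0.15344217
u_B2 = 0.977 / sqrt(6) = 0.39885858
uc = sqrt(0.23447475^2 + 0.15344217^2 + 0.39885858^2) = 0.48745366
U = k * uc = 2 * 0.48745366
U = 0.9749

0.9749


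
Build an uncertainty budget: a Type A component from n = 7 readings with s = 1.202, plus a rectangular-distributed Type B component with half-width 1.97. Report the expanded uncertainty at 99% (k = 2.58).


u_A = s / sqrt(n) = 1.202 / sqrt(7) = 0.4543133
u_B = half_width / sqrt(3) = 1.97 / sqrt(3) = 1.13738
uc = sqrt(u_A^2 + u_B^2) = sqrt(0.4543133^2 + 1.13738^2) = 1.2247587
U = k * uc = 2.58 * 1.2247587
U = 3.1599

3.1599


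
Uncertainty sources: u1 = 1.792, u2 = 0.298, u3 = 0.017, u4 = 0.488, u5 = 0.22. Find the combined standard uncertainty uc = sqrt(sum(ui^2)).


uc = sqrt(1.792^2 + 0.298^2 + 0.017^2 + 0.488^2 + 0.22^2)
uc = sqrt(3.586901)
uc = 1.8939

1.8939


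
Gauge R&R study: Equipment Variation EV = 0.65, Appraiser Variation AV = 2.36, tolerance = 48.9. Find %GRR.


GRR = sqrt(EV^2 + AV^2) = sqrt(0.65^2 + 2.36^2) = 2.4478766
%GRR = GRR / tol * 100 = 2.4478766 / 48.9 * 100
%GRR = 5.0059

5.0059


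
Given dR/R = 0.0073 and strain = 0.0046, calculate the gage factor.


GF = (dR/R) / epsilon
= 0.0073 / 0.0046
= 1.5870

1.5870


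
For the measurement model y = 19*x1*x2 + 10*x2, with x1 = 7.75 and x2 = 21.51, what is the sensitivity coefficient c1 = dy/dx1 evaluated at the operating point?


y = 19*x1*x2 + 10*x2
dy/dx1 = 19*x2
Evaluate at x2 = 21.51: c1 = 19 * 21.51
c1 = 408.6900

408.6900


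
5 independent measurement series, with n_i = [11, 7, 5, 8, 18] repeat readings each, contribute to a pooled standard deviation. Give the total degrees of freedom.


nu = sum_i (n_i - 1)
nu = ((11 - 1) + (7 - 1) + (5 - 1) + (8 - 1) + (18 - 1))
nu = 10 + 6 + 4 + 7 + 17
nu = 44

44


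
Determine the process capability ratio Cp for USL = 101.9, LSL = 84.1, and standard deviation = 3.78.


Cp = (USL - LSL) / (6 * sigma)
= (101.9 - 84.1) / (6 * 3.78)
= 17.8000 / 22.6800
= 0.7848

0.7848


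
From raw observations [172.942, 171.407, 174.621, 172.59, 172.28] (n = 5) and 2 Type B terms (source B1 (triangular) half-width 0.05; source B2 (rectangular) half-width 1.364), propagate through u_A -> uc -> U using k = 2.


mean = (172.942 + 171.407 + 174.621 + 172.59 + 172.28) / 5 = 172.768
s = sqrt(sum((x - mean)^2)/(n-1)) = 1.1817396
u_A = s / sqrt(n) = 1.1817396 / sqrt(5) = 0.52849002
u_B1 = 0.05 / sqrt(6) = 0.020412415
u_B2 = 1.364 / sqrt(3) = 0.78750577
uc = sqrt(0.52849002^2 + 0.020412415^2 + 0.78750577^2) = 0.948622
U = k * uc = 2 * 0.948622
U = 1.8972

1.8972


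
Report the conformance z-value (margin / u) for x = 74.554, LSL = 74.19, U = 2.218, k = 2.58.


u = U / k = 2.218 / 2.58 = 0.85968992
margin = |LSL - x| = |74.19 - 74.554| = 0.364
z = margin / u = 0.364 / 0.85968992
z = 0.4234

0.4234


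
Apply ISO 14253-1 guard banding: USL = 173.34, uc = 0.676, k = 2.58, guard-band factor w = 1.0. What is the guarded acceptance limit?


U = k * uc = 2.58 * 0.676 = 1.74408
guard band g = w * U = 1.0 * 1.74408 = 1.74408
AL = USL - g = 173.34 - 1.74408
AL = 171.5959

171.5959


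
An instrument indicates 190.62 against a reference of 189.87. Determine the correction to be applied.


Correction = standard - reading
= 189.87 - 190.62
= -0.7500

-0.7500


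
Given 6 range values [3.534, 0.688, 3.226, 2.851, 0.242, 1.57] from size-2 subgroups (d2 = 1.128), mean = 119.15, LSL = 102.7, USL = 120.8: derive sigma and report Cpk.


R_bar = (3.534 + 0.688 + 3.226 + 2.851 + 0.242 + 1.57) / 6 = 2.0185
sigma = R_bar / d2 = 2.0185 / 1.128 = 1.7894504
Cp = (USL - LSL)/(6*sigma) = (120.8 - 102.7)/(6*1.7894504) = 1.6858
Cpu = (120.8 - 119.15)/(3*1.7894504) = 0.3074
Cpl = (119.15 - 102.7)/(3*1.7894504) = 3.0643
Cpk = min(Cpu, Cpl) = 0.3074

0.3074


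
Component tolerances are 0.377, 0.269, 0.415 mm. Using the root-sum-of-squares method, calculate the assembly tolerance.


RSS = sqrt(0.377^2 + 0.269^2 + 0.415^2)
= sqrt(0.386715)
= 0.6219

0.6219


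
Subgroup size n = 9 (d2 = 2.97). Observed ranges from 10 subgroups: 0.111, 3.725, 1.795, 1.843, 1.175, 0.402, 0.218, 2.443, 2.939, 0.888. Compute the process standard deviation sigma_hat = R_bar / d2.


R_bar = (0.111 + 3.725 + 1.795 + 1.843 + 1.175 + 0.402 + 0.218 + 2.443 + 2.939 + 0.888) / 10
R_bar = 15.539 / 10 = 1.5539
sigma_hat = R_bar / d2 = 1.5539 / 2.97 = 0.5232

0.5232


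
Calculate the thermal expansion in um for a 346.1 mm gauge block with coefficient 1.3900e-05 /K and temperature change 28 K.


dL = L * alpha * dT
= 346.1 * 1.3900e-05 * 28
= 0.1347021 mm
dL_um = 0.1347021 * 1000 = 134.7021 um

134.7021


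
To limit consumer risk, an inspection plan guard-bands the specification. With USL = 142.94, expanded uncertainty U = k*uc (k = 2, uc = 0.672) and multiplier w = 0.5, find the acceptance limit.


U = k * uc = 2 * 0.672 = 1.344
guard band g = w * U = 0.5 * 1.344 = 0.672
AL = USL - g = 142.94 - 0.672
AL = 142.2680

142.2680


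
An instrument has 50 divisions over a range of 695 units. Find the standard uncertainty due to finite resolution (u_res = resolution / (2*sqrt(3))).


resolution = range / divisions
resolution = 695 / 50 = 13.9
u_res = resolution / (2*sqrt(3))
u_res = 13.9 / 3.4641016
u_res = 4.0126

4.0126


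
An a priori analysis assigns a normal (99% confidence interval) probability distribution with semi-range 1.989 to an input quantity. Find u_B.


u_B = half_width / 2.576
u_B = 1.989 / 2.576
u_B = 0.7721

0.7721


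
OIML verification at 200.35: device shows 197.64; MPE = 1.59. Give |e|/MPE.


e = indication - reference = 197.64 - 200.35 = -2.7100
|e| = 2.7100
ratio = |e| / MPE = 2.7100 / 1.59
ratio = 1.7044

1.7044


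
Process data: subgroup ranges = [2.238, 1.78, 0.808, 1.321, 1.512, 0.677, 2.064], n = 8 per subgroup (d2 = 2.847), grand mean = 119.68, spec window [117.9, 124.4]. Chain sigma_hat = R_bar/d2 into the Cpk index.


R_bar = (2.238 + 1.78 + 0.808 + 1.321 + 1.512 + 0.677 + 2.064) / 7 = 1.4857143
sigma = R_bar / d2 = 1.4857143 / 2.847 = 0.52185258
Cp = (USL - LSL)/(6*sigma) = (124.4 - 117.9)/(6*0.52185258) = 2.0759
Cpu = (124.4 - 119.68)/(3*0.52185258) = 3.0149
Cpl = (119.68 - 117.9)/(3*0.52185258) = 1.1370
Cpk = min(Cpu, Cpl) = 1.1370

1.1370


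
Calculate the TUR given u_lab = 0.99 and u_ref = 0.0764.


TUR = u_lab / u_ref
= 0.99 / 0.0764
= 12.9581

12.9581


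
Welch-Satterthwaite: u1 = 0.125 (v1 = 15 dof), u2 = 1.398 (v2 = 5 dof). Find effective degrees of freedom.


uc = sqrt(u1^2 + u2^2) = sqrt(0.125^2 + 1.398^2) = 1.4035772
v_eff = uc^4 / (u1^4/v1 + u2^4/v2)
= 1.4035772^4 / (0.125^4/15 + 1.398^4/5)
= 3.8810141 / 0.76395528
v_eff = 5.0802

5.0802


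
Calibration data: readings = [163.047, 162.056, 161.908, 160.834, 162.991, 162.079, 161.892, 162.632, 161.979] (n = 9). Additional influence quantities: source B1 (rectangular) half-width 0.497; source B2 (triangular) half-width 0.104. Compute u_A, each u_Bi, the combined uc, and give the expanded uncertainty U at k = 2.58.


mean = (163.047 + 162.056 + 161.908 + 160.834 + 162.991 + 162.079 + 161.892 + 162.632 + 161.979) / 9 = 162.1575556
s = sqrt(sum((x - mean)^2)/(n-1)) = 0.67488909
u_A = s / sqrt(n) = 0.67488909 / sqrt(9) = 0.22496303
u_B1 = 0.497 / sqrt(3) = 0.28694308
u_B2 = 0.104 / sqrt(6) = 0.042457822
uc = sqrt(0.22496303^2 + 0.28694308^2 + 0.042457822^2) = 0.3670795
U = k * uc = 2.58 * 0.3670795
U = 0.9471

0.9471


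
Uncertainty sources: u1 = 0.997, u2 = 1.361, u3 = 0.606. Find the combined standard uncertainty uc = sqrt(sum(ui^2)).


uc = sqrt(0.997^2 + 1.361^2 + 0.606^2)
uc = sqrt(3.213566)
uc = 1.7926

1.7926


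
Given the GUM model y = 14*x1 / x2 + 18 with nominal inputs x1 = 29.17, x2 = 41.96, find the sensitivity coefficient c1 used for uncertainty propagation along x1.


y = 14*x1 / x2 + 18
dy/dx1 = 14/x2
Evaluate at x2 = 41.96: c1 = 14 / 41.96
c1 = 0.3337

0.3337


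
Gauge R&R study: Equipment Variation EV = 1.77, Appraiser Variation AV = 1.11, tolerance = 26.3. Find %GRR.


GRR = sqrt(EV^2 + AV^2) = sqrt(1.77^2 + 1.11^2) = 2.0892582
%GRR = GRR / tol * 100 = 2.0892582 / 26.3 * 100
%GRR = 7.9439

7.9439


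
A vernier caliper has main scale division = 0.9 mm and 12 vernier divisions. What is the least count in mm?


LC = MSD / n_div
= 0.9 / 12
= 0.0750

0.0750


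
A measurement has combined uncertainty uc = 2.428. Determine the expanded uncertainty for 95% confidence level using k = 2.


U = k * uc
U = 2 * 2.428
U = 4.8560

4.8560


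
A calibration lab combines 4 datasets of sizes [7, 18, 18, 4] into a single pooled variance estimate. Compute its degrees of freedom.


nu = sum_i (n_i - 1)
nu = ((7 - 1) + (18 - 1) + (18 - 1) + (4 - 1))
nu = 6 + 17 + 17 + 3
nu = 43

43


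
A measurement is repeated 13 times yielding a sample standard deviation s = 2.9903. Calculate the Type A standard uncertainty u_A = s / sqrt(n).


u_A = s / sqrt(n)
u_A = 2.9903 / sqrt(13)
u_A = 2.9903 / 3.6055513
u_A = 0.8294

0.8294


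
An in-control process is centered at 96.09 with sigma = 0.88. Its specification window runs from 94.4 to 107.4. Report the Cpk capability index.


Cpu = (USL - mean) / (3*sigma) = (107.4 - 96.09) / (3*0.88) = 4.2841
Cpl = (mean - LSL) / (3*sigma) = (96.09 - 94.4) / (3*0.88) = 0.6402
Cpk = min(Cpu, Cpl) = 0.6402

0.6402


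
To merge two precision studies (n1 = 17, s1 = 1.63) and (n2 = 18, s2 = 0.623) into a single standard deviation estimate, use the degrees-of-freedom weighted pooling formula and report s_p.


s_p = sqrt(((n1-1)*s1^2 + (n2-1)*s2^2) / (n1+n2-2))
numerator = (17-1)*1.63^2 + (18-1)*0.623^2 = 42.5104 + 6.598193 = 49.108593
denominator = 17 + 18 - 2 = 33
s_p^2 = 49.108593 / 33 = 1.4881392
s_p = sqrt(1.4881392) = 1.2199

1.2199


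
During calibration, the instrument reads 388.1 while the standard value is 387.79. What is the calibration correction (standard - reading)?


Correction = standard - reading
= 387.79 - 388.1
= -0.3100

-0.3100


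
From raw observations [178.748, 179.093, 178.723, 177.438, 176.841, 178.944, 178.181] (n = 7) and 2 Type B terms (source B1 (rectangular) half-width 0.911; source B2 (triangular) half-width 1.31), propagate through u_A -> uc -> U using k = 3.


mean = (178.748 + 179.093 + 178.723 + 177.438 + 176.841 + 178.944 + 178.181) / 7 = 178.2811429
s = sqrt(sum((x - mean)^2)/(n-1)) = 0.84721257
u_A = s / sqrt(n) = 0.84721257 / sqrt(7) = 0.32021625
u_B1 = 0.911 / sqrt(3) = 0.5259661
u_B2 = 1.31 / sqrt(6) = 0.53480526
uc = sqrt(0.32021625^2 + 0.5259661^2 + 0.53480526^2) = 0.81559515
U = k * uc = 3 * 0.81559515
U = 2.4468

2.4468


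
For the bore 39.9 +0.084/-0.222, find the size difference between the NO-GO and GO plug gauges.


GO = nominal - lower_tol (smallest hole = maximum material condition)
GO = 39.9 - 0.222 = 39.678
NO-GO = nominal + upper_tol (largest hole = least material condition)
NO-GO = 39.9 + 0.084 = 39.984
spread = NO-GO - GO = 39.984 - 39.678 = 0.3060

0.3060


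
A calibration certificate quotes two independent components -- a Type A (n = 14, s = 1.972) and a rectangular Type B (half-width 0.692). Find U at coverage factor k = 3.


u_A = s / sqrt(n) = 1.972 / sqrt(14) = 0.52703917
u_B = half_width / sqrt(3) = 0.692 / sqrt(3) = 0.39952639
uc = sqrt(u_A^2 + u_B^2) = sqrt(0.52703917^2 + 0.39952639^2) = 0.6613559
U = k * uc = 3 * 0.6613559
U = 1.9841

1.9841


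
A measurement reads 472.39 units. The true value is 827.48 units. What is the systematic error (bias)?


Systematic error = measured - true
= 472.39 - 827.48
= -355.0900

-355.0900


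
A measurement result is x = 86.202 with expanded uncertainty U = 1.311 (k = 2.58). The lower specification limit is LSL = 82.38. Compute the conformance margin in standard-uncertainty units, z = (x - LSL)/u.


u = U / k = 1.311 / 2.58 = 0.50813953
margin = |LSL - x| = |82.38 - 86.202| = 3.822
z = margin / u = 3.822 / 0.50813953
z = 7.5216

7.5216


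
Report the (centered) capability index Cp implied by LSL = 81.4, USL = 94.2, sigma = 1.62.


Cp = (USL - LSL) / (6 * sigma)
= (94.2 - 81.4) / (6 * 1.62)
= 12.8000 / 9.7200
= 1.3169

1.3169


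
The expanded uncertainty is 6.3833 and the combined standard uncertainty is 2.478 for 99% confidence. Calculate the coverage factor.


k = U / uc
k = 6.3833 / 2.478
k = 2.576

2.576


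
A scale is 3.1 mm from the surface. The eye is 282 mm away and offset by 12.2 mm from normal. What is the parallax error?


error = h * offset / d
= 3.1 * 12.2 / 282
= 0.1341

0.1341


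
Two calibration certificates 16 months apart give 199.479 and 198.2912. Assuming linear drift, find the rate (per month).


rate = (v2 - v1) / months
= (198.2912 - 199.479) / 16
= -1.1878 / 16
= -0.0742

-0.0742


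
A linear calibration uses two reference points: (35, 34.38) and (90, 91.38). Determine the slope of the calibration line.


slope = (y2 - y1) / (x2 - x1)
= (91.38 - 34.38) / (90 - 35)
= 57.0000 / 55
= 1.0364

1.0364


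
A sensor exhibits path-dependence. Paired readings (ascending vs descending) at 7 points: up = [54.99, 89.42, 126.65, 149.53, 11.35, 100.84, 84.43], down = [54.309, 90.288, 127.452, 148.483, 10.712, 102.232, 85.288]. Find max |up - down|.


|54.99 - 54.309| = 0.6810
|89.42 - 90.288| = 0.8680
|126.65 - 127.452| = 0.8020
|149.53 - 148.483| = 1.0470
|11.35 - 10.712| = 0.6380
|100.84 - 102.232| = 1.3920
|84.43 - 85.288| = 0.8580
hysteresis = max(diffs) = 1.3920

1.3920


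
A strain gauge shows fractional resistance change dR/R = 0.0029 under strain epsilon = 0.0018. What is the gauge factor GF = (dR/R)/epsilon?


GF = (dR/R) / epsilon
= 0.0029 / 0.0018
= 1.6111

1.6111


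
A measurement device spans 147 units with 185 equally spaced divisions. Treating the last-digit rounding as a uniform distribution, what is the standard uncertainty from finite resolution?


resolution = range / divisions
resolution = 147 / 185 = 0.79459459
u_res = resolution / (2*sqrt(3))
u_res = 0.79459459 / 3.4641016
u_res = 0.2294

0.2294


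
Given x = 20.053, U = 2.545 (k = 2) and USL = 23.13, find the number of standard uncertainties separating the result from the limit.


u = U / k = 2.545 / 2 = 1.2725
margin = |USL - x| = |23.13 - 20.053| = 3.077
z = margin / u = 3.077 / 1.2725
z = 2.4181

2.4181


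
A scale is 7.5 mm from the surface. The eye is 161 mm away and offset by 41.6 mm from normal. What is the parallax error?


error = h * offset / d
= 7.5 * 41.6 / 161
= 1.9379

1.9379


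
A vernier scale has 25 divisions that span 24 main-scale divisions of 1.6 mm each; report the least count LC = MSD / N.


LC = MSD / n_div
= 1.6 / 25
= 0.0640

0.0640


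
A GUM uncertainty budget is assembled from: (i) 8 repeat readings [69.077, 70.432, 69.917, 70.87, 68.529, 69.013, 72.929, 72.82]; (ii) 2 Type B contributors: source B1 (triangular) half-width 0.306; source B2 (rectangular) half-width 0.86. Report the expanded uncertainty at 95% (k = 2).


mean = (69.077 + 70.432 + 69.917 + 70.87 + 68.529 + 69.013 + 72.929 + 72.82) / 8 = 70.448375
s = sqrt(sum((x - mean)^2)/(n-1)) = 1.6845293
u_A = s / sqrt(n) = 1.6845293 / sqrt(8) = 0.59557105
u_B1 = 0.306 / sqrt(6) = 0.12492398
u_B2 = 0.86 / sqrt(3) = 0.49652123
uc = sqrt(0.59557105^2 + 0.12492398^2 + 0.49652123^2) = 0.7853943
U = k * uc = 2 * 0.7853943
U = 1.5708

1.5708


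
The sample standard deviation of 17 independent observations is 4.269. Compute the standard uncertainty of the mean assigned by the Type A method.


u_A = s / sqrt(n)
u_A = 4.269 / sqrt(17)
u_A = 4.269 / 4.1231056
u_A = 1.0354

1.0354


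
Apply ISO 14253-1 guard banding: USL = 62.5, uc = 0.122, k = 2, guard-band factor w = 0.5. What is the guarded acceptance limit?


U = k * uc = 2 * 0.122 = 0.244
guard band g = w * U = 0.5 * 0.244 = 0.122
AL = USL - g = 62.5 - 0.122
AL = 62.3780

62.3780


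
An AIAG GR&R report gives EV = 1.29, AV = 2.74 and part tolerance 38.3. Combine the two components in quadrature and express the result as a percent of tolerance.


GRR = sqrt(EV^2 + AV^2) = sqrt(1.29^2 + 2.74^2) = 3.0284815
%GRR = GRR / tol * 100 = 3.0284815 / 38.3 * 100
%GRR = 7.9073

7.9073


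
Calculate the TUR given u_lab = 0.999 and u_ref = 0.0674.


TUR = u_lab / u_ref
= 0.999 / 0.0674
= 14.8220

14.8220


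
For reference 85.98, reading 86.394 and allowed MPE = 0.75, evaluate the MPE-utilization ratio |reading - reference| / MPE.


e = indication - reference = 86.394 - 85.98 = 0.4140
|e| = 0.4140
ratio = |e| / MPE = 0.4140 / 0.75
ratio = 0.5520

0.5520


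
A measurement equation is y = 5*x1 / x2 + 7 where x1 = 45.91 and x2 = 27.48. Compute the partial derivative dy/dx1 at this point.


y = 5*x1 / x2 + 7
dy/dx1 = 5/x2
Evaluate at x2 = 27.48: c1 = 5 / 27.48
c1 = 0.1820

0.1820


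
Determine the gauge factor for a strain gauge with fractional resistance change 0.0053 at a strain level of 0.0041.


GF = (dR/R) / epsilon
= 0.0053 / 0.0041
= 1.2927

1.2927


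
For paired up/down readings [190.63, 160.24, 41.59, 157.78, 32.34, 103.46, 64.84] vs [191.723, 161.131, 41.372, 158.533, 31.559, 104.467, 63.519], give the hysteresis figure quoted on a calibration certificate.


|190.63 - 191.723| = 1.0930
|160.24 - 161.131| = 0.8910
|41.59 - 41.372| = 0.2180
|157.78 - 158.533| = 0.7530
|32.34 - 31.559| = 0.7810
|103.46 - 104.467| = 1.0070
|64.84 - 63.519| = 1.3210
hysteresis = max(diffs) = 1.3210

1.3210


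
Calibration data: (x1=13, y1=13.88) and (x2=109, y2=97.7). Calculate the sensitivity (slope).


slope = (y2 - y1) / (x2 - x1)
= (97.7 - 13.88) / (109 - 13)
= 83.8200 / 96
= 0.8731

0.8731


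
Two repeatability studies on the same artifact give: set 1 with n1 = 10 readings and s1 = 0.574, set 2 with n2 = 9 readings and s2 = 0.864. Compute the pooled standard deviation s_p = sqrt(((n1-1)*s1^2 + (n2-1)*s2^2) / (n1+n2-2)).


s_p = sqrt(((n1-1)*s1^2 + (n2-1)*s2^2) / (n1+n2-2))
numerator = (10-1)*0.574^2 + (9-1)*0.864^2 = 2.965284 + 5.971968 = 8.937252
denominator = 10 + 9 - 2 = 17
s_p^2 = 8.937252 / 17 = 0.52572071
s_p = sqrt(0.52572071) = 0.7251

0.7251


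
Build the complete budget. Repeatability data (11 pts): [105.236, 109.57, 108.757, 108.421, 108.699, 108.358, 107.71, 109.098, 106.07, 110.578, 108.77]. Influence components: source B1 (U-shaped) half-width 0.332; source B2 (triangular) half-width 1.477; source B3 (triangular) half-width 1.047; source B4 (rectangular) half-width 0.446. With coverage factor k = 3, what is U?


mean = (105.236 + 109.57 + 108.757 + 108.421 + 108.699 + 108.358 + 107.71 + 109.098 + 106.07 + 110.578 + 108.77) / 11 = 108.297
s = sqrt(sum((x - mean)^2)/(n-1)) = 1.5084741
u_A = s / sqrt(n) = 1.5084741 / sqrt(11) = 0.45482205
u_B1 = 0.332 / sqrt(2) = 0.23475945
u_B2 = 1.477 / sqrt(6) = 0.60298273
u_B3 = 1.047 / sqrt(6) = 0.42743596
u_B4 = 0.446 / sqrt(3) = 0.25749822
uc = sqrt(0.45482205^2 + 0.23475945^2 + 0.60298273^2 + 0.42743596^2 + 0.25749822^2) = 0.93518453
U = k * uc = 3 * 0.93518453
U = 2.8056

2.8056


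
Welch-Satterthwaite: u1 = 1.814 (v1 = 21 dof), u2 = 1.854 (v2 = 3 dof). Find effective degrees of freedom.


uc = sqrt(u1^2 + u2^2) = sqrt(1.814^2 + 1.854^2) = 2.5938219
v_eff = uc^4 / (u1^4/v1 + u2^4/v2)
= 2.5938219^4 / (1.814^4/21 + 1.854^4/3)
= 45.264801 / 4.4540005
v_eff = 10.1627

10.1627


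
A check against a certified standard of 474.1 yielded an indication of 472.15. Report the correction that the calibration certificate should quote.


Correction = standard - reading
= 474.1 - 472.15
= 1.9500

1.9500


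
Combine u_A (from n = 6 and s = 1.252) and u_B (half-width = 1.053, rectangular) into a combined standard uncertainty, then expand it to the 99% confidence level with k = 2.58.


u_A = s / sqrt(n) = 1.252 / sqrt(6) = 0.51112686
u_B = half_width / sqrt(3) = 1.053 / sqrt(3) = 0.60794983
uc = sqrt(u_A^2 + u_B^2) = sqrt(0.51112686^2 + 0.60794983^2) = 0.79426297
U = k * uc = 2.58 * 0.79426297
U = 2.0492

2.0492
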